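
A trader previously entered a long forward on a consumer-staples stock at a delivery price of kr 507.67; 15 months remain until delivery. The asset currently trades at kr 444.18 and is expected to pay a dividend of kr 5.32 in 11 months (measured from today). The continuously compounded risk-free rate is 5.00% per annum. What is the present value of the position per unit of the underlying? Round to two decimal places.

-kr 37.81

PV(remaining dividends) I = 5.32·e^(−0.0500·11/12) = 5.0817
Current forward F = (S − I)·e^(rT) = (444.18 − 5.0817)·e^(0.0500·15/12) = 439.0983 × 1.064494 = 467.4175
Value (long) = (F − K)·e^(−rT) = (467.4175 − 507.67) × 0.939413 = -37.8137
Value = -kr 37.81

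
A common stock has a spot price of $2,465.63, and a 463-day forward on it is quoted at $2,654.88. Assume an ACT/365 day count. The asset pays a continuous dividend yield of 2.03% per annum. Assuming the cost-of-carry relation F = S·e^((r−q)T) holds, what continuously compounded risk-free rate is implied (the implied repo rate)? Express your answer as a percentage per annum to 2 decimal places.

From F = S·e^((r−q)T): (r − q) = ln(F/S)/T
ln(2654.88/2465.63) = ln(1.076755) = 0.073952
(r − q) = 0.073952 / (463/365) = 0.058299
r = ln(F/S)/T + q = 0.058299 + 0.0203 = 0.078599
r = 7.86%

7.86%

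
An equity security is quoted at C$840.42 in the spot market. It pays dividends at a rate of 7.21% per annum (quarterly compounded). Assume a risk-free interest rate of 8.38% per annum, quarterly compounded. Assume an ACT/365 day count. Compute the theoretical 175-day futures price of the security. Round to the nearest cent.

F = S · (1+r/4)^(4T) / (1+q/4)^(4T)
= 840.42 × 1.040564 / 1.034854 = 840.42 × 1.005518
F = C$845.06

C$845.06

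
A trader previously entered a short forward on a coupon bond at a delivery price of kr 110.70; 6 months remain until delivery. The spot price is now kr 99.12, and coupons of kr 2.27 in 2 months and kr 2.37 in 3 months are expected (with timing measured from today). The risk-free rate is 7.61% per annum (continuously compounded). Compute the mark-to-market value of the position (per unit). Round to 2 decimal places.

PV(remaining coupons) I = 2.27·e^(−0.0761·2/12) + 2.37·e^(−0.0761·3/12) = 4.5667
Current forward F = (S − I)·e^(rT) = (99.12 − 4.5667)·e^(0.0761·6/12) = 94.5533 × 1.038783 = 98.2204
Value (long) = (F − K)·e^(−rT) = (98.2204 − 110.70) × 0.962665 = -12.0137
Short position value = −(long value) = kr 12.01

kr 12.01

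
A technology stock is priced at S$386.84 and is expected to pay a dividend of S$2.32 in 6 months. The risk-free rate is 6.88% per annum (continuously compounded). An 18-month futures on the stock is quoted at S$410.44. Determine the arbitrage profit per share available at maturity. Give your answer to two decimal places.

S$15.97 per share

PV(dividends) I = 2.32·e^(−0.0688·6/12) = 2.2415
Fair futures F* = (S − I)·e^(rT) = (386.84 − 2.2415)·e^0.103200 = 384.5985 × 1.108713 = 426.4094
Market S$410.44 < fair 426.4094: forward underpriced → reverse cash-and-carry (short the stock, invest proceeds at r, pay the dividends, go long the forward).
Profit at T = |F_mkt − F*| = |410.44 − 426.4094| = S$15.97 per share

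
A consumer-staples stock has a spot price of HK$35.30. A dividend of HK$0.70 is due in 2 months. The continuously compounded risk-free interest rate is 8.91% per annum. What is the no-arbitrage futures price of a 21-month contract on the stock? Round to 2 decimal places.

HK$40.45

PV(dividends) I = 0.70·e^(−0.0891·2/12)
I = 0.6897
F = (S − I)·e^(rT) = (35.30 − 0.6897) · e^(0.0891·21/12)
= 34.6103 · e^0.155925 = 34.6103 × 1.168739 = HK$40.45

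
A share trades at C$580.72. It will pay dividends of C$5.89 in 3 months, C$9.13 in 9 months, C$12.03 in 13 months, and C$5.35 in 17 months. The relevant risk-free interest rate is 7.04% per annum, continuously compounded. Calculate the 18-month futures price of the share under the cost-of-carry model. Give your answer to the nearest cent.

PV(dividends) I = 5.89·e^(−0.0704·3/12) + 9.13·e^(−0.0704·9/12) + 12.03·e^(−0.0704·13/12) + 5.35·e^(−0.0704·17/12)
I = 5.7872 + 8.6604 + 11.1466 + 4.8422 = 30.4364
F = (S − I)·e^(rT) = (580.72 − 30.4364) · e^(0.0704·18/12)
= 550.2836 · e^0.105600 = 550.2836 × 1.111377 = C$611.57

C$611.57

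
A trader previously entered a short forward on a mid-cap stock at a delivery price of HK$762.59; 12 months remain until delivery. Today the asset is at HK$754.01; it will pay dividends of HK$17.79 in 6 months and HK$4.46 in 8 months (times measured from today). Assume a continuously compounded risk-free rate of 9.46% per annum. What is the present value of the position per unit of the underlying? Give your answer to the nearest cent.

-HK$39.10

PV(remaining dividends) I = 17.79·e^(−0.0946·6/12) + 4.46·e^(−0.0946·8/12) = 21.1555
Current forward F = (S − I)·e^(rT) = (754.01 − 21.1555)·e^(0.0946·12/12) = 732.8545 × 1.099219 = 805.5676
Value (long) = (F − K)·e^(−rT) = (805.5676 − 762.59) × 0.909737 = 39.0983
Short position value = −(long value) = -HK$39.10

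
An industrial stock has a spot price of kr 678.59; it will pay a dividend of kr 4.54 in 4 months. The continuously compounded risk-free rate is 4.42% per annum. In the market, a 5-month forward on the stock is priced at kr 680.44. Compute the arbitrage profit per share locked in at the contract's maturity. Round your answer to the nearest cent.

kr 6.21 per share

PV(dividends) I = 4.54·e^(−0.0442·4/12) = 4.4736
Fair forward F* = (S − I)·e^(rT) = (678.59 − 4.4736)·e^0.018417 = 674.1164 × 1.018588 = 686.6469
Market kr 680.44 < fair 686.6469: forward underpriced → reverse cash-and-carry (short the stock, invest proceeds at r, pay the dividends, go long the forward).
Profit at T = |F_mkt − F*| = |680.44 − 686.6469| = kr 6.21 per share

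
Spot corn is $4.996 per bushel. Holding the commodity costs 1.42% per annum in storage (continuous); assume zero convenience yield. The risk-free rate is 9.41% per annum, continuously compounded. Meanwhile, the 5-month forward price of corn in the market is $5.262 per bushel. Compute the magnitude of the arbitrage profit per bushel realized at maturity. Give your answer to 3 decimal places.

$0.035 per bushel

Fair forward: F* = S·e^(carry·T), with carry = (r + u) = 0.0941 + 0.0142 = 0.1083
F* = 4.996 · e^(0.1083 × 5/12) = 4.996 · e^0.045125 = 4.996 × 1.046159 = $5.2266
Market $5.262 > fair $5.2266: forward overpriced → cash-and-carry (buy spot, short the forward).
At maturity, profit = |F_mkt − F*| = |5.262 − 5.2266| = $0.035 per bushel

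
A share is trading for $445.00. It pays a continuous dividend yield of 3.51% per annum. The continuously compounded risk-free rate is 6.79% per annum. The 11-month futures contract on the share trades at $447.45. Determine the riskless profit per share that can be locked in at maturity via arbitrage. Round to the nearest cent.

Fair futures: F* = S·e^(carry·T), with carry = (r − q) = 0.0679 − 0.0351 = 0.0328
F* = 445.00 · e^(0.0328 × 11/12) = 445.00 · e^0.030067 = 445.00 × 1.030524 = $458.5832
Market $447.45 < fair $458.5832: forward underpriced → reverse cash-and-carry (short spot, go long the forward).
At maturity, profit = |F_mkt − F*| = |447.45 − 458.5832| = $11.13 per share

$11.13 per share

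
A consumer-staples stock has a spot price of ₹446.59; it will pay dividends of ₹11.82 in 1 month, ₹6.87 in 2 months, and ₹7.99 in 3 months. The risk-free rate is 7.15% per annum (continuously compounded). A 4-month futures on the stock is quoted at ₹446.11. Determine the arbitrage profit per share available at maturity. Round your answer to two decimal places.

₹15.77 per share

PV(dividends) I = 11.82·e^(−0.0715·1/12) + 6.87·e^(−0.0715·2/12) + 7.99·e^(−0.0715·3/12) = 26.3868
Fair futures F* = (S − I)·e^(rT) = (446.59 − 26.3868)·e^0.023833 = 420.2032 × 1.024119 = 430.3381
Market ₹446.11 > fair 430.3381: forward overpriced → cash-and-carry (borrow at r, buy the stock and collect the dividends, short the forward).
Profit at T = |F_mkt − F*| = |446.11 − 430.3381| = ₹15.77 per share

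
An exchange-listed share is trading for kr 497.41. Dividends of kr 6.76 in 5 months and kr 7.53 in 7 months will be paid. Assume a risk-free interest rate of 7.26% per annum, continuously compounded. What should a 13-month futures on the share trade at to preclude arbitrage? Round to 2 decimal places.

PV(dividends) I = 6.76·e^(−0.0726·5/12) + 7.53·e^(−0.0726·7/12)
I = 6.5586 + 7.2178 = 13.7764
F = (S − I)·e^(rT) = (497.41 − 13.7764) · e^(0.0726·13/12)
= 483.6336 · e^0.078650 = 483.6336 × 1.081826 = kr 523.21

kr 523.21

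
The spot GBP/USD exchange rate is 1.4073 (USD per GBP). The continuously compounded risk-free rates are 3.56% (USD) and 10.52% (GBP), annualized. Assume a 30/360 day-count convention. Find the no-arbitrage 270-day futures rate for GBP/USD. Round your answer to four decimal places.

1.3357

F = S·e^((r_USD − r_GBP)T) = 1.4073 · e^((0.0356 − 0.1052) × 270/360)
= 1.4073 · e^-0.052200 = 1.4073 × 0.949139
F = 1.3357 USD per GBP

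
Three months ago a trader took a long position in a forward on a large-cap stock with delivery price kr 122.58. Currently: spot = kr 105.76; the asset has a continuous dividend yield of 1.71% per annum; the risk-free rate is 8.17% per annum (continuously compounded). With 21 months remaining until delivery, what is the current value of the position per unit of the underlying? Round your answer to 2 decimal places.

-kr 3.61

Current fair forward for the remaining 21 months: F = S·e^((r − q)·T), (r − q) = 0.0817 − 0.0171 = 0.0646
F = 105.76 · e^(0.0646 × 21/12) = 105.76 × 1.119688 = 118.4182
Value of long forward = (F − K)·e^(−rT) = (118.4182 − 122.58) · e^(−0.0817·21/12)
= -4.1618 × 0.866776 = -3.61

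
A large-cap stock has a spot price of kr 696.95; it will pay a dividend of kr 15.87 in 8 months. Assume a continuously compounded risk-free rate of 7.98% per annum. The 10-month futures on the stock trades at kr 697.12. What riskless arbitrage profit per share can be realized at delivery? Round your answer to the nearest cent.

kr 31.67 per share

PV(dividends) I = 15.87·e^(−0.0798·8/12) = 15.0478
Fair futures F* = (S − I)·e^(rT) = (696.95 − 15.0478)·e^0.066500 = 681.9022 × 1.068761 = 728.7905
Market kr 697.12 < fair 728.7905: forward underpriced → reverse cash-and-carry (short the stock, invest proceeds at r, pay the dividends, go long the forward).
Profit at T = |F_mkt − F*| = |697.12 − 728.7905| = kr 31.67 per share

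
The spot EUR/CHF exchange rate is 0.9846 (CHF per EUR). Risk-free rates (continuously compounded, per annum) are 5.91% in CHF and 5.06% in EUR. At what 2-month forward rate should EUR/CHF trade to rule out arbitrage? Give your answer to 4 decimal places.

0.9860

F = S·e^((r_CHF − r_EUR)T) = 0.9846 · e^((0.0591 − 0.0506) × 2/12)
= 0.9846 · e^0.001417 = 0.9846 × 1.001418
F = 0.9860 CHF per EUR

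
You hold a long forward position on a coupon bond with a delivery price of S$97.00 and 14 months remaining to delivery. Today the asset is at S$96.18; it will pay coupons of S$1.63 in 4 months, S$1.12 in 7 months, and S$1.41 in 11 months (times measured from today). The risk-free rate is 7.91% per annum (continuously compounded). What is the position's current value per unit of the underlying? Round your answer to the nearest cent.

S$3.76

PV(remaining coupons) I = 1.63·e^(−0.0791·4/12) + 1.12·e^(−0.0791·7/12) + 1.41·e^(−0.0791·11/12) = 3.9685
Current forward F = (S − I)·e^(rT) = (96.18 − 3.9685)·e^(0.0791·14/12) = 92.2115 × 1.096676 = 101.1261
Value (long) = (F − K)·e^(−rT) = (101.1261 − 97.00) × 0.911847 = 3.7624
Value = S$3.76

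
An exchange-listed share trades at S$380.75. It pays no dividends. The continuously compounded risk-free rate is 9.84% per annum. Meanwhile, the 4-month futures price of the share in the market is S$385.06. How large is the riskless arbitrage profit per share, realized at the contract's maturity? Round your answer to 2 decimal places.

S$8.39 per share

Fair futures: F* = S·e^(carry·T), with carry = r = 0.0984
F* = 380.75 · e^(0.0984 × 4/12) = 380.75 · e^0.032800 = 380.75 × 1.033344 = S$393.4457
Market S$385.06 < fair S$393.4457: forward underpriced → reverse cash-and-carry (short spot, go long the forward).
At maturity, profit = |F_mkt − F*| = |385.06 − 393.4457| = S$8.39 per share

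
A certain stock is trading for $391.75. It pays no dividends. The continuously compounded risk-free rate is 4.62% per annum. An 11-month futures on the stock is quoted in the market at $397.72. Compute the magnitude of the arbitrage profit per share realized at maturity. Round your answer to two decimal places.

$10.98 per share

Fair futures: F* = S·e^(carry·T), with carry = r = 0.0462
F* = 391.75 · e^(0.0462 × 11/12) = 391.75 · e^0.042350 = 391.75 × 1.043260 = $408.6971
Market $397.72 < fair $408.6971: forward underpriced → reverse cash-and-carry (short spot, go long the forward).
At maturity, profit = |F_mkt − F*| = |397.72 − 408.6971| = $10.98 per share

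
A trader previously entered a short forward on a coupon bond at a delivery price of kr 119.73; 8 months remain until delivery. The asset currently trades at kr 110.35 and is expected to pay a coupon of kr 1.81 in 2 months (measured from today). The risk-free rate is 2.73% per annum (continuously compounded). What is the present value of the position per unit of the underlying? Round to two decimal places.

kr 9.02

PV(remaining coupons) I = 1.81·e^(−0.0273·2/12) = 1.8018
Current forward F = (S − I)·e^(rT) = (110.35 − 1.8018)·e^(0.0273·8/12) = 108.5482 × 1.018367 = 110.5419
Value (long) = (F − K)·e^(−rT) = (110.5419 − 119.73) × 0.981965 = -9.0224
Short position value = −(long value) = kr 9.02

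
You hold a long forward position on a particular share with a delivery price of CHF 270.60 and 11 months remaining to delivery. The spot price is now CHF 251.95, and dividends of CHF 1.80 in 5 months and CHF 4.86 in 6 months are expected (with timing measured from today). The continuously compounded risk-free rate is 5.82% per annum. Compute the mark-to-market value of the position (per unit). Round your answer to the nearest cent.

-CHF 11.07

PV(remaining dividends) I = 1.80·e^(−0.0582·5/12) + 4.86·e^(−0.0582·6/12) = 6.4775
Current forward F = (S − I)·e^(rT) = (251.95 − 6.4775)·e^(0.0582·11/12) = 245.4725 × 1.054799 = 258.9241
Value (long) = (F − K)·e^(−rT) = (258.9241 − 270.60) × 0.948048 = -11.0693
Value = -CHF 11.07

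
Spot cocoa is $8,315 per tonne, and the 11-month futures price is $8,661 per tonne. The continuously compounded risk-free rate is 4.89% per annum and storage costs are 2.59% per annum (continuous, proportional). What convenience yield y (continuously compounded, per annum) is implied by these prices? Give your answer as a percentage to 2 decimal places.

3.03%

F = S·e^((r+u−y)T) ⇒ (r+u−y) = ln(F/S)/T
ln(8661/8315) = 0.040769; /T ⇒ 0.044475
y = r + u − ln(F/S)/T = 0.0489 + 0.0259 − 0.044475 = 0.030325
y = 3.03%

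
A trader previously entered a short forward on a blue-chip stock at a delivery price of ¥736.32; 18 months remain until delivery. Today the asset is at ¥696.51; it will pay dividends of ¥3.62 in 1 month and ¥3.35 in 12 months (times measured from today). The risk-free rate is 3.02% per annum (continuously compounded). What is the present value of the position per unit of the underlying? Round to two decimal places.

PV(remaining dividends) I = 3.62·e^(−0.0302·1/12) + 3.35·e^(−0.0302·12/12) = 6.8612
Current forward F = (S − I)·e^(rT) = (696.51 − 6.8612)·e^(0.0302·18/12) = 689.6488 × 1.046342 = 721.6085
Value (long) = (F − K)·e^(−rT) = (721.6085 − 736.32) × 0.955711 = -14.0599
Short position value = −(long value) = ¥14.06

¥14.06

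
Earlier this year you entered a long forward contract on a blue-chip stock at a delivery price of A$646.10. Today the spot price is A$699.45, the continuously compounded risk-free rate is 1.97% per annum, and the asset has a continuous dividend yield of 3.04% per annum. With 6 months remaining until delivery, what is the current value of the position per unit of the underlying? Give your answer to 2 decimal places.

Current fair forward for the remaining 6 months: F = S·e^((r − q)·T), (r − q) = 0.0197 − 0.0304 = -0.0107
F = 699.45 · e^(-0.0107 × 6/12) = 699.45 × 0.994664 = 695.7177
Value of long forward = (F − K)·e^(−rT) = (695.7177 − 646.10) · e^(−0.0197·6/12)
= 49.6177 × 0.990198 = 49.13

A$49.13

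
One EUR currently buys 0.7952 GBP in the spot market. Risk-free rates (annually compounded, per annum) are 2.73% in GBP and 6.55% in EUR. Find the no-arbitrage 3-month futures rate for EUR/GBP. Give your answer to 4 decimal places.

By covered interest parity, F = S · (1+r_GBP)^T / (1+r_EUR)^T
= 0.7952 × 1.006756 / 1.015987 = 0.7952 × 0.990914
F = 0.7880 GBP per EUR

0.7880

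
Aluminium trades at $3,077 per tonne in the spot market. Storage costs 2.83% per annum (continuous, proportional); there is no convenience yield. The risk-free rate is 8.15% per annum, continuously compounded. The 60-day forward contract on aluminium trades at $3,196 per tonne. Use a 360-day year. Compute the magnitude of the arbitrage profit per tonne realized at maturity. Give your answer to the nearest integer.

$62 per tonne

Fair forward: F* = S·e^(carry·T), with carry = (r + u) = 0.0815 + 0.0283 = 0.1098
F* = 3077 · e^(0.1098 × 60/360) = 3077 · e^0.018300 = 3077 × 1.018468 = $3133.8260
Market $3196 > fair $3133.8260: forward overpriced → cash-and-carry (buy spot, short the forward).
At maturity, profit = |F_mkt − F*| = |3196 − 3133.8260| = $62 per tonne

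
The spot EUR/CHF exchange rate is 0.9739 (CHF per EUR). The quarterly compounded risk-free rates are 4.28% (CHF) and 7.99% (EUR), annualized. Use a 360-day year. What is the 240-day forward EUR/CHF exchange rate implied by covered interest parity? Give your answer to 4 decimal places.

0.9505

By covered interest parity, F = S · (1+r_CHF/4)^(4T) / (1+r_EUR/4)^(4T)
= 0.9739 × 1.028788 / 1.054157 = 0.9739 × 0.975934
F = 0.9505 CHF per EUR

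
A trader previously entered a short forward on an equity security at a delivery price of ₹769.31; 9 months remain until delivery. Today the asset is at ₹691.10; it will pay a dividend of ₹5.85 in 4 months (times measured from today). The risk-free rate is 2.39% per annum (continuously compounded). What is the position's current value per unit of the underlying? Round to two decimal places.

₹70.35

PV(remaining dividends) I = 5.85·e^(−0.0239·4/12) = 5.8036
Current forward F = (S − I)·e^(rT) = (691.10 − 5.8036)·e^(0.0239·9/12) = 685.2964 × 1.018087 = 697.6914
Value (long) = (F − K)·e^(−rT) = (697.6914 − 769.31) × 0.982235 = -70.3463
Short position value = −(long value) = ₹70.35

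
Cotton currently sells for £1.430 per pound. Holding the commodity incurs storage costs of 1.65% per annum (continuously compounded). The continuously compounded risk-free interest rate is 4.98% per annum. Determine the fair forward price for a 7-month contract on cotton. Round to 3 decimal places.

£1.486 per pound

Net carry = r + u − y = 0.0498 + 0.0165 − 0.0000 = 0.0663
F = S·e^((r+u−y)T) = 1.430 · e^(0.0663 × 7/12) = 1.430 · e^0.038675
= 1.430 × 1.039433 = £1.486 per pound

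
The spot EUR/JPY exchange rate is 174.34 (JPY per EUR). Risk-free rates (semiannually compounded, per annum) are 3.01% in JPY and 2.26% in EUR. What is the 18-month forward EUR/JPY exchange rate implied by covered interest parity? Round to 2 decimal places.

176.29

By covered interest parity, F = S · (1+r_JPY/2)^(2T) / (1+r_EUR/2)^(2T)
= 174.34 × 1.045833 / 1.034285 = 174.34 × 1.011165
F = 176.29 JPY per EUR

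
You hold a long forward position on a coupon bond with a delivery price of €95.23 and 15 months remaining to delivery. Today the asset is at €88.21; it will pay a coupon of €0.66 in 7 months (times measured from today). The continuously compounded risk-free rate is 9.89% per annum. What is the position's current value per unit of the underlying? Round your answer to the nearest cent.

€3.43

PV(remaining coupons) I = 0.66·e^(−0.0989·7/12) = 0.6230
Current forward F = (S − I)·e^(rT) = (88.21 − 0.6230)·e^(0.0989·15/12) = 87.5870 × 1.131591 = 99.1127
Value (long) = (F − K)·e^(−rT) = (99.1127 − 95.23) × 0.883711 = 3.4312
Value = €3.43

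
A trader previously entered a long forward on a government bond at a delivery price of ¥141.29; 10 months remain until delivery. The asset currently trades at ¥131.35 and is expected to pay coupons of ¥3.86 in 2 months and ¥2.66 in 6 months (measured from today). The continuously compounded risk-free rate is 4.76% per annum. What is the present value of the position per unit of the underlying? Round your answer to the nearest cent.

PV(remaining coupons) I = 3.86·e^(−0.0476·2/12) + 2.66·e^(−0.0476·6/12) = 6.4269
Current forward F = (S − I)·e^(rT) = (131.35 − 6.4269)·e^(0.0476·10/12) = 124.9231 × 1.040464 = 129.9780
Value (long) = (F − K)·e^(−rT) = (129.9780 − 141.29) × 0.961110 = -10.8721
Value = -¥10.87

-¥10.87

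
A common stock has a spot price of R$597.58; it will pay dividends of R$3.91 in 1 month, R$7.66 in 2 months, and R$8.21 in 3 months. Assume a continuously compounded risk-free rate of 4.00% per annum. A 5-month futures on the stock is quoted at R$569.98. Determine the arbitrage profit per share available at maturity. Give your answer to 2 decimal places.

R$17.68 per share

PV(dividends) I = 3.91·e^(−0.0400·1/12) + 7.66·e^(−0.0400·2/12) + 8.21·e^(−0.0400·3/12) = 19.6344
Fair futures F* = (S − I)·e^(rT) = (597.58 − 19.6344)·e^0.016667 = 577.9456 × 1.016807 = 587.6591
Market R$569.98 < fair 587.6591: forward underpriced → reverse cash-and-carry (short the stock, invest proceeds at r, pay the dividends, go long the forward).
Profit at T = |F_mkt − F*| = |569.98 − 587.6591| = R$17.68 per share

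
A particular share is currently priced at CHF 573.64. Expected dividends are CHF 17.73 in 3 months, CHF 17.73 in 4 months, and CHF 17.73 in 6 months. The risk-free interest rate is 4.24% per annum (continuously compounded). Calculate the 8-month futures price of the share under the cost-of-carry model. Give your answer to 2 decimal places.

PV(dividends) I = 17.73·e^(−0.0424·3/12) + 17.73·e^(−0.0424·4/12) + 17.73·e^(−0.0424·6/12)
I = 17.5431 + 17.4812 + 17.3581 = 52.3824
F = (S − I)·e^(rT) = (573.64 − 52.3824) · e^(0.0424·8/12)
= 521.2576 · e^0.028267 = 521.2576 × 1.028670 = CHF 536.20

CHF 536.20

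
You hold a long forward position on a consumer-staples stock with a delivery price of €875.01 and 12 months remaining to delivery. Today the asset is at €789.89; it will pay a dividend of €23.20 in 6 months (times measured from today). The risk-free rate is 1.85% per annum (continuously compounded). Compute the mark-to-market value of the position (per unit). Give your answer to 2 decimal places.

PV(remaining dividends) I = 23.20·e^(−0.0185·6/12) = 22.9864
Current forward F = (S − I)·e^(rT) = (789.89 − 22.9864)·e^(0.0185·12/12) = 766.9036 × 1.018672 = 781.2232
Value (long) = (F − K)·e^(−rT) = (781.2232 − 875.01) × 0.981670 = -92.0677
Value = -€92.07

-€92.07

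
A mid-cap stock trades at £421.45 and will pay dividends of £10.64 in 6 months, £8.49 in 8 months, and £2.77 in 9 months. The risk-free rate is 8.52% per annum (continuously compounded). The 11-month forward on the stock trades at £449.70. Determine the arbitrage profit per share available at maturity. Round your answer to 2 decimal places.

PV(dividends) I = 10.64·e^(−0.0852·6/12) + 8.49·e^(−0.0852·8/12) + 2.77·e^(−0.0852·9/12) = 20.8160
Fair forward F* = (S − I)·e^(rT) = (421.45 − 20.8160)·e^0.078100 = 400.6340 × 1.081231 = 433.1779
Market £449.70 > fair 433.1779: forward overpriced → cash-and-carry (borrow at r, buy the stock and collect the dividends, short the forward).
Profit at T = |F_mkt − F*| = |449.70 − 433.1779| = £16.52 per share

£16.52 per share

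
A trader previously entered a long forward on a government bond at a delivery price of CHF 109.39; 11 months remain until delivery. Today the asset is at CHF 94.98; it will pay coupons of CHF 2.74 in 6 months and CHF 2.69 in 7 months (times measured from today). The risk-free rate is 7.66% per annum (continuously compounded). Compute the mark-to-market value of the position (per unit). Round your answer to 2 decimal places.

-CHF 12.20

PV(remaining coupons) I = 2.74·e^(−0.0766·6/12) + 2.69·e^(−0.0766·7/12) = 5.2095
Current forward F = (S − I)·e^(rT) = (94.98 − 5.2095)·e^(0.0766·11/12) = 89.7705 × 1.072741 = 96.3005
Value (long) = (F − K)·e^(−rT) = (96.3005 − 109.39) × 0.932192 = -12.2019
Value = -CHF 12.20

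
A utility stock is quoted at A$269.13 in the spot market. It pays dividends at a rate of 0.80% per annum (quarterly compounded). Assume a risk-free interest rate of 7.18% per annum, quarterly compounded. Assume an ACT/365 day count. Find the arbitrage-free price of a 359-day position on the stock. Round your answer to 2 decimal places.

F = S · (1+r/4)^(4T) / (1+q/4)^(4T)
= 269.13 × 1.072501 / 1.007892 = 269.13 × 1.064103
F = A$286.38

A$286.38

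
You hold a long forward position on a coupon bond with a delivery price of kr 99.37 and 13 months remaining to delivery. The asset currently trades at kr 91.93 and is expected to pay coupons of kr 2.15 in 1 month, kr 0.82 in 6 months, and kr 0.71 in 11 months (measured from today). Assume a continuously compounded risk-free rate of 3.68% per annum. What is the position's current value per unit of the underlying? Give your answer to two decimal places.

-kr 7.19

PV(remaining coupons) I = 2.15·e^(−0.0368·1/12) + 0.82·e^(−0.0368·6/12) + 0.71·e^(−0.0368·11/12) = 3.6349
Current forward F = (S − I)·e^(rT) = (91.93 − 3.6349)·e^(0.0368·13/12) = 88.2951 × 1.040672 = 91.8862
Value (long) = (F − K)·e^(−rT) = (91.8862 − 99.37) × 0.960918 = -7.1913
Value = -kr 7.19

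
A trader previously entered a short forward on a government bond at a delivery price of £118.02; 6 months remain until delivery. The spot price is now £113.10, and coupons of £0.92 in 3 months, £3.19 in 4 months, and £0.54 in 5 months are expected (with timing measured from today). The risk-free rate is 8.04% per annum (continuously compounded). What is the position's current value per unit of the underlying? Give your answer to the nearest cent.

PV(remaining coupons) I = 0.92·e^(−0.0804·3/12) + 3.19·e^(−0.0804·4/12) + 0.54·e^(−0.0804·5/12) = 4.5295
Current forward F = (S − I)·e^(rT) = (113.10 − 4.5295)·e^(0.0804·6/12) = 108.5705 × 1.041019 = 113.0240
Value (long) = (F − K)·e^(−rT) = (113.0240 − 118.02) × 0.960597 = -4.7991
Short position value = −(long value) = £4.80

£4.80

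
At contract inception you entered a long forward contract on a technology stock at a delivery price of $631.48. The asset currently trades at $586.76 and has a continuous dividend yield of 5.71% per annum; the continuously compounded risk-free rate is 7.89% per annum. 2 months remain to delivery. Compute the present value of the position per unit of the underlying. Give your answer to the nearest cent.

Current fair forward for the remaining 2 months: F = S·e^((r − q)·T), (r − q) = 0.0789 − 0.0571 = 0.0218
F = 586.76 · e^(0.0218 × 2/12) = 586.76 × 1.003640 = 588.8958
Value of long forward = (F − K)·e^(−rT) = (588.8958 − 631.48) · e^(−0.0789·2/12)
= -42.5842 × 0.986936 = -42.03

-$42.03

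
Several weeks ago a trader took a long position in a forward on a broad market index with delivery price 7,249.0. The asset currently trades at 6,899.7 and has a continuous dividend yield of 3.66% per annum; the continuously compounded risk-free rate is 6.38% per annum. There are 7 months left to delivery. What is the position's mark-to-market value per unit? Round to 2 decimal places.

-230.22

Current fair forward for the remaining 7 months: F = S·e^((r − q)·T), (r − q) = 0.0638 − 0.0366 = 0.0272
F = 6899.7 · e^(0.0272 × 7/12) = 6899.7 × 1.01599321 = 7010.0484
Value of long forward = (F − K)·e^(−rT) = (7010.0484 − 7249.0) · e^(−0.0638·7/12)
= -238.9516 × 0.96346736 = -230.22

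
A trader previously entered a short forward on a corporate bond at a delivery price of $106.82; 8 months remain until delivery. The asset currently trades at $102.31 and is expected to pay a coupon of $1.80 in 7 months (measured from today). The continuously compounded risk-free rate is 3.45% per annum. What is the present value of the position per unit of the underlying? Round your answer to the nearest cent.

$3.85

PV(remaining coupons) I = 1.80·e^(−0.0345·7/12) = 1.7641
Current forward F = (S − I)·e^(rT) = (102.31 − 1.7641)·e^(0.0345·8/12) = 100.5459 × 1.023267 = 102.8853
Value (long) = (F − K)·e^(−rT) = (102.8853 − 106.82) × 0.977262 = -3.8452
Short position value = −(long value) = $3.85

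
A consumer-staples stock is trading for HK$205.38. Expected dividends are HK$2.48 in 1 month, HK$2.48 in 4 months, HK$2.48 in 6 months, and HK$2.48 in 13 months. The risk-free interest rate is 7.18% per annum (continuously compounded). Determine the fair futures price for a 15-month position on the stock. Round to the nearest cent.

HK$214.19

PV(dividends) I = 2.48·e^(−0.0718·1/12) + 2.48·e^(−0.0718·4/12) + 2.48·e^(−0.0718·6/12) + 2.48·e^(−0.0718·13/12)
I = 2.4652 + 2.4213 + 2.3925 + 2.2944 = 9.5734
F = (S − I)·e^(rT) = (205.38 − 9.5734) · e^(0.0718·15/12)
= 195.8066 · e^0.089750 = 195.8066 × 1.093901 = HK$214.19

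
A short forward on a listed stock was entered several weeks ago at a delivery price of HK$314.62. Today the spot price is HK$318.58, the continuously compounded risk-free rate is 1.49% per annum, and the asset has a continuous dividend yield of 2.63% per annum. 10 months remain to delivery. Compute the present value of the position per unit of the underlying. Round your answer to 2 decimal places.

-HK$0.94

Current fair forward for the remaining 10 months: F = S·e^((r − q)·T), (r − q) = 0.0149 − 0.0263 = -0.0114
F = 318.58 · e^(-0.0114 × 10/12) = 318.58 × 0.990545 = 315.5678
Value of long forward = (F − K)·e^(−rT) = (315.5678 − 314.62) · e^(−0.0149·10/12)
= 0.9478 × 0.987660 = 0.94
Short position value = −(long value) = -HK$0.94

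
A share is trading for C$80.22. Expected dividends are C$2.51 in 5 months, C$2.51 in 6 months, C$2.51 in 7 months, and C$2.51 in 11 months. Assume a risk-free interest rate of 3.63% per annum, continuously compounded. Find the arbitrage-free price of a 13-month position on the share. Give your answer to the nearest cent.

C$73.22

PV(dividends) I = 2.51·e^(−0.0363·5/12) + 2.51·e^(−0.0363·6/12) + 2.51·e^(−0.0363·7/12) + 2.51·e^(−0.0363·11/12)
I = 2.4723 + 2.4649 + 2.4574 + 2.4279 = 9.8225
F = (S − I)·e^(rT) = (80.22 − 9.8225) · e^(0.0363·13/12)
= 70.3975 · e^0.039325 = 70.3975 × 1.040108 = C$73.22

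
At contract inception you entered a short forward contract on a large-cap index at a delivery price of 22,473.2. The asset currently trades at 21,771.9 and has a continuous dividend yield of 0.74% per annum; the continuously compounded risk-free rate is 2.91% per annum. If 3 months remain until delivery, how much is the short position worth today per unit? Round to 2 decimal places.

Current fair forward for the remaining 3 months: F = S·e^((r − q)·T), (r − q) = 0.0291 − 0.0074 = 0.0217
F = 21771.9 · e^(0.0217 × 3/12) = 21771.9 × 1.00543974 = 21890.3335
Value of long forward = (F − K)·e^(−rT) = (21890.3335 − 22473.2) · e^(−0.0291·3/12)
= -582.8665 × 0.99275140 = -578.64
Short position value = −(long value) = 578.64

578.64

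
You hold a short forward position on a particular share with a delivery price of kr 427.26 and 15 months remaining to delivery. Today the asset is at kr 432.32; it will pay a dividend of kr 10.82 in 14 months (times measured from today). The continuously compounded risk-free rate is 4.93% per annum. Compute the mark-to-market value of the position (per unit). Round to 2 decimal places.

-kr 20.38

PV(remaining dividends) I = 10.82·e^(−0.0493·14/12) = 10.2152
Current forward F = (S − I)·e^(rT) = (432.32 − 10.2152)·e^(0.0493·15/12) = 422.1048 × 1.063563 = 448.9350
Value (long) = (F − K)·e^(−rT) = (448.9350 − 427.26) × 0.940235 = 20.3796
Short position value = −(long value) = -kr 20.38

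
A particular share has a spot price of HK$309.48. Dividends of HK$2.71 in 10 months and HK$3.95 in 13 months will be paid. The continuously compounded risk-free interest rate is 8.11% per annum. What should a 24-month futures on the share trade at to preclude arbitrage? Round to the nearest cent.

HK$356.74

PV(dividends) I = 2.71·e^(−0.0811·10/12) + 3.95·e^(−0.0811·13/12)
I = 2.5329 + 3.6178 = 6.1507
F = (S − I)·e^(rT) = (309.48 − 6.1507) · e^(0.0811·24/12)
= 303.3293 · e^0.162200 = 303.3293 × 1.176095 = HK$356.74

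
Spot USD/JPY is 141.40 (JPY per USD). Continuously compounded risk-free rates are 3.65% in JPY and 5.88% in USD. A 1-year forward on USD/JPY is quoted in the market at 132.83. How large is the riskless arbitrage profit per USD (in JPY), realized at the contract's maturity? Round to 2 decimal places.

5.45 per USD (in JPY)

Fair forward: F* = S·e^(carry·T), with carry = (r_JPY − r_USD) = 0.0365 − 0.0588 = -0.0223
F* = 141.40 · e^(-0.0223 × 1) = 141.40 · e^-0.022300 = 141.40 × 0.977947 = 138.2817
Market 132.83 < fair 138.2817: forward underpriced → reverse cash-and-carry (short spot, go long the forward).
At maturity, profit = |F_mkt − F*| = |132.83 − 138.2817| = 5.45 per USD (in JPY)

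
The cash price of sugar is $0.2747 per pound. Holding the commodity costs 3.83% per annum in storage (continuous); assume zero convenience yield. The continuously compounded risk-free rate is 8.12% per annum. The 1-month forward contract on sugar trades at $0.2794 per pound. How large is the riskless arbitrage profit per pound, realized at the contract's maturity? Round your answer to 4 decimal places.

$0.0020 per pound

Fair forward: F* = S·e^(carry·T), with carry = (r + u) = 0.0812 + 0.0383 = 0.1195
F* = 0.2747 · e^(0.1195 × 1/12) = 0.2747 · e^0.009958 = 0.2747 × 1.010008 = $0.2774
Market $0.2794 > fair $0.2774: forward overpriced → cash-and-carry (buy spot, short the forward).
At maturity, profit = |F_mkt − F*| = |0.2794 − 0.2774| = $0.0020 per pound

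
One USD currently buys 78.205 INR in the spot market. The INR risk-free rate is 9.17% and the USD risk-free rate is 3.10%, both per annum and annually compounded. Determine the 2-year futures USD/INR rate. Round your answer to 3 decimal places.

87.685

By covered interest parity, F = S · (1+r_INR)^T / (1+r_USD)^T
= 78.205 × 1.191809 / 1.062961 = 78.205 × 1.121216
F = 87.685 INR per USD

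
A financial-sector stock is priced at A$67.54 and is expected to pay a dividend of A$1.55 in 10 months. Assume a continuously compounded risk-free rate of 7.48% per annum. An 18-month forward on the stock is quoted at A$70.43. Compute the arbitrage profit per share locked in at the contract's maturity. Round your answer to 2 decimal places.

A$3.50 per share

PV(dividends) I = 1.55·e^(−0.0748·10/12) = 1.4563
Fair forward F* = (S − I)·e^(rT) = (67.54 − 1.4563)·e^0.112200 = 66.0837 × 1.118737 = 73.9303
Market A$70.43 < fair 73.9303: forward underpriced → reverse cash-and-carry (short the stock, invest proceeds at r, pay the dividends, go long the forward).
Profit at T = |F_mkt − F*| = |70.43 − 73.9303| = A$3.50 per share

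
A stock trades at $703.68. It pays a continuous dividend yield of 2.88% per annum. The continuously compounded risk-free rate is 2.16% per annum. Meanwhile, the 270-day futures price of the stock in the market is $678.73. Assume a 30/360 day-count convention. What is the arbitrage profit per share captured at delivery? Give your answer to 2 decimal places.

$21.16 per share

Fair futures: F* = S·e^(carry·T), with carry = (r − q) = 0.0216 − 0.0288 = -0.0072
F* = 703.68 · e^(-0.0072 × 270/360) = 703.68 · e^-0.005400 = 703.68 × 0.994615 = $699.8907
Market $678.73 < fair $699.8907: forward underpriced → reverse cash-and-carry (short spot, go long the forward).
At maturity, profit = |F_mkt − F*| = |678.73 − 699.8907| = $21.16 per share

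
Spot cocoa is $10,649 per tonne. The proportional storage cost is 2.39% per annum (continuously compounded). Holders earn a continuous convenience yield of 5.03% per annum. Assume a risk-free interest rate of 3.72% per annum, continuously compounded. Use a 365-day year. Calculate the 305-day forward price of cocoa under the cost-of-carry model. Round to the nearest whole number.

$10,746 per tonne

Net carry = r + u − y = 0.0372 + 0.0239 − 0.0503 = 0.0108
F = S·e^((r+u−y)T) = 10649 · e^(0.0108 × 305/365) = 10649 · e^0.009025
= 10649 × 1.009066 = $10,746 per tonne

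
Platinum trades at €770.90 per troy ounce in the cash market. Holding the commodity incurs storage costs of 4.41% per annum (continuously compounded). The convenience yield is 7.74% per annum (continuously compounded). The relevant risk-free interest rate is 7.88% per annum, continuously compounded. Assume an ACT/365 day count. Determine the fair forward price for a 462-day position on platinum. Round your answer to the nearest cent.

€816.60 per troy ounce

Net carry = r + u − y = 0.0788 + 0.0441 − 0.0774 = 0.0455
F = S·e^((r+u−y)T) = 770.90 · e^(0.0455 × 462/365) = 770.90 · e^0.057592
= 770.90 × 1.059283 = €816.60 per troy ounce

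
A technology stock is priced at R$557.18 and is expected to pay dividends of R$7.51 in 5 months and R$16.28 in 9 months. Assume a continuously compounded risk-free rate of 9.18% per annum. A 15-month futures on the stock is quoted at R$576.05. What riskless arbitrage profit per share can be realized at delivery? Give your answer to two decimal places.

R$23.73 per share

PV(dividends) I = 7.51·e^(−0.0918·5/12) + 16.28·e^(−0.0918·9/12) = 22.4250
Fair futures F* = (S − I)·e^(rT) = (557.18 − 22.4250)·e^0.114750 = 534.7550 × 1.121593 = 599.7775
Market R$576.05 < fair 599.7775: forward underpriced → reverse cash-and-carry (short the stock, invest proceeds at r, pay the dividends, go long the forward).
Profit at T = |F_mkt − F*| = |576.05 − 599.7775| = R$23.73 per share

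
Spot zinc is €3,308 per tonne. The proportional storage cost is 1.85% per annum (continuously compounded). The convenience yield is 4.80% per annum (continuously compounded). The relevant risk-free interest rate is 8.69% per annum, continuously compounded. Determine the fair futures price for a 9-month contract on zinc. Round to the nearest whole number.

€3,454 per tonne

Net carry = r + u − y = 0.0869 + 0.0185 − 0.0480 = 0.0574
F = S·e^((r+u−y)T) = 3308 · e^(0.0574 × 9/12) = 3308 · e^0.043050
= 3308 × 1.043990 = €3,454 per tonne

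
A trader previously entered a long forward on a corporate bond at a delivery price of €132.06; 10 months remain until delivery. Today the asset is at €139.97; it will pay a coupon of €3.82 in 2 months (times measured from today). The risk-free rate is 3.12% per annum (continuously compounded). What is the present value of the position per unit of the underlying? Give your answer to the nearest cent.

PV(remaining coupons) I = 3.82·e^(−0.0312·2/12) = 3.8002
Current forward F = (S − I)·e^(rT) = (139.97 − 3.8002)·e^(0.0312·10/12) = 136.1698 × 1.026341 = 139.7566
Value (long) = (F − K)·e^(−rT) = (139.7566 − 132.06) × 0.974335 = 7.4991
Value = €7.50

€7.50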